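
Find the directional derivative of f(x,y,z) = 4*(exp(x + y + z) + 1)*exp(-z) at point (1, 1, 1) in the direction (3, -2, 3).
2*sqrt(22)*(-3 + exp(3))*exp(-1)/11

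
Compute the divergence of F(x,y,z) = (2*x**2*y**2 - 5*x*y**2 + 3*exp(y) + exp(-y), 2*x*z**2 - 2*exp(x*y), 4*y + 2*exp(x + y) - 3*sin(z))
4*x*y**2 - 2*x*exp(x*y) - 5*y**2 - 3*cos(z)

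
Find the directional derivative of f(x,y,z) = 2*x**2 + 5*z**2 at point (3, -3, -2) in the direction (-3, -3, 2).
-38*sqrt(22)/11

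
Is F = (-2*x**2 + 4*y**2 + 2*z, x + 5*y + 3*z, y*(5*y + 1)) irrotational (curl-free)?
No, ∇×F = (10*y - 2, 2, 1 - 8*y)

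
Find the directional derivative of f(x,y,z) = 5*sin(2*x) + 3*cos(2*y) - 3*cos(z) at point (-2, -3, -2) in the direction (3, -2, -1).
3*sqrt(14)*(10*cos(4) + sin(2) - 4*sin(6))/14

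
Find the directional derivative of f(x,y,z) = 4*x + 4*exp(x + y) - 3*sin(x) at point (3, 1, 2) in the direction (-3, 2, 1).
sqrt(14)*(-4*exp(4) - 12 + 9*cos(3))/14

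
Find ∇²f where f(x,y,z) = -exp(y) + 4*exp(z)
-exp(y) + 4*exp(z)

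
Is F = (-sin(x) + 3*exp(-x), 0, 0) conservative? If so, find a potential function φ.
Yes, F is conservative. φ = cos(x) - 3*exp(-x)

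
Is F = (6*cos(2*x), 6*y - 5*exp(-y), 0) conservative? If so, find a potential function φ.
Yes, F is conservative. φ = 3*y**2 + 3*sin(2*x) + 5*exp(-y)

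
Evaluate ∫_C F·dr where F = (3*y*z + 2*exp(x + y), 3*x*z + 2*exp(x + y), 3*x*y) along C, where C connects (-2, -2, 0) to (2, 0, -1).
-(2 - 2*exp(6))*exp(-4)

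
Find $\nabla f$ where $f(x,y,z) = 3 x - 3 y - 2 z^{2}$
(3, -3, -4*z)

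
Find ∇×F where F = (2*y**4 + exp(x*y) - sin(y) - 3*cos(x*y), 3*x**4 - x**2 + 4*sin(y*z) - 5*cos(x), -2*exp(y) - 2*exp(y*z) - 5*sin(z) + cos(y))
(-4*y*cos(y*z) - 2*z*exp(y*z) - 2*exp(y) - sin(y), 0, 12*x**3 - x*exp(x*y) - 3*x*sin(x*y) - 2*x - 8*y**3 + 5*sin(x) + cos(y))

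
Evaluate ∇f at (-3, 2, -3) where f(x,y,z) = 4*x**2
(-24, 0, 0)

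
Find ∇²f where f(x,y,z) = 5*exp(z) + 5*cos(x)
5*exp(z) - 5*cos(x)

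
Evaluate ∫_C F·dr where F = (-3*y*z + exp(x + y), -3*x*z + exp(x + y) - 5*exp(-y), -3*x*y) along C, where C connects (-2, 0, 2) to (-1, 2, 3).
4*exp(-2) + E + 13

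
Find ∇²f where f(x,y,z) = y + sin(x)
-sin(x)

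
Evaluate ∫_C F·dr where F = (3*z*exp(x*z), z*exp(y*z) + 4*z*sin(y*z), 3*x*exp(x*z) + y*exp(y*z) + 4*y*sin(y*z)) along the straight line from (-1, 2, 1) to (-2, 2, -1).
(-3*E + 1 + 2*exp(4))*exp(-2)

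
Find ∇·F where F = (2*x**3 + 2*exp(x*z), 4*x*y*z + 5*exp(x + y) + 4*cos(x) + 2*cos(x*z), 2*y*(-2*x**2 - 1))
6*x**2 + 4*x*z + 2*z*exp(x*z) + 5*exp(x + y)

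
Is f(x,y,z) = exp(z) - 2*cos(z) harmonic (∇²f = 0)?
No, ∇²f = exp(z) + 2*cos(z)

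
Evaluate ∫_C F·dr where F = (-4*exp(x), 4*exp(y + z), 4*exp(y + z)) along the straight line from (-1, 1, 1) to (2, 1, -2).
8*(1 - exp(3))*exp(-1)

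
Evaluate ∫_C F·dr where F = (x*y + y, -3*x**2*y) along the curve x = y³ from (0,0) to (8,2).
-204/7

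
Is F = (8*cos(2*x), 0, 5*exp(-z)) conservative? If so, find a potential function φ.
Yes, F is conservative. φ = 4*sin(2*x) - 5*exp(-z)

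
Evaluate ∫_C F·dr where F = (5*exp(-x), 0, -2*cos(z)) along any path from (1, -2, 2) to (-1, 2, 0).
-10*sinh(1) + 2*sin(2)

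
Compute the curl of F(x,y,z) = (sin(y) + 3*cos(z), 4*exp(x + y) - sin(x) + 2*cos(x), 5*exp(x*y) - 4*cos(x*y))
(x*(5*exp(x*y) + 4*sin(x*y)), -5*y*exp(x*y) - 4*y*sin(x*y) - 3*sin(z), 4*exp(x + y) - 2*sin(x) - cos(x) - cos(y))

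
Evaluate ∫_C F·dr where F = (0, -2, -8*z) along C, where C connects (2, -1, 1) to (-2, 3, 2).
-20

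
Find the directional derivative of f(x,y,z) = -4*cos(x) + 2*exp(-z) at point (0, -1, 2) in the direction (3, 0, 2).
-4*sqrt(13)*exp(-2)/13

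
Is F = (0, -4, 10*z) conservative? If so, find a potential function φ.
Yes, F is conservative. φ = -4*y + 5*z**2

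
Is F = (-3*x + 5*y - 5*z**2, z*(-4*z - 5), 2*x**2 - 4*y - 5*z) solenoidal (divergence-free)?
No, ∇·F = -8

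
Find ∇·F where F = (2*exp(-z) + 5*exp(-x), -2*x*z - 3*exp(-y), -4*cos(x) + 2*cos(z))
-2*sin(z) + 3*exp(-y) - 5*exp(-x)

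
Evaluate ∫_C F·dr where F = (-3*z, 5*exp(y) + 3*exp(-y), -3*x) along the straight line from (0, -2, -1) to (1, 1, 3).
-9 - 3*exp(-1) - 5*exp(-2) + 5*E + 3*exp(2)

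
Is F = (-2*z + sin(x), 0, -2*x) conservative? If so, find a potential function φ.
Yes, F is conservative. φ = -2*x*z - cos(x)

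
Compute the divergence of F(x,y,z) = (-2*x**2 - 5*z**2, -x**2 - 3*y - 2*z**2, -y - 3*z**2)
-4*x - 6*z - 3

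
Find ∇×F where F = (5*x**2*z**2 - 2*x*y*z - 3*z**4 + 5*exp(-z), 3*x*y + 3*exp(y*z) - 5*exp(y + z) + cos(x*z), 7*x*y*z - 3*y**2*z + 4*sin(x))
(7*x*z + x*sin(x*z) - 6*y*z - 3*y*exp(y*z) + 5*exp(y + z), 10*x**2*z - 2*x*y - 7*y*z - 12*z**3 - 4*cos(x) - 5*exp(-z), 2*x*z + 3*y - z*sin(x*z))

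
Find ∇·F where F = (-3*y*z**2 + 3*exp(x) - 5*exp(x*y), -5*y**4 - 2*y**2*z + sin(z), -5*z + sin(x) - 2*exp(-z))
-20*y**3 - 4*y*z - 5*y*exp(x*y) + 3*exp(x) - 5 + 2*exp(-z)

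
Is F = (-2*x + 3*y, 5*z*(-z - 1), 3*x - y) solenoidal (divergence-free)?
No, ∇·F = -2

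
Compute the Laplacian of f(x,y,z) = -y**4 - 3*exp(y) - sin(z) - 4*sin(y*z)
4*y**2*sin(y*z) - 12*y**2 + 4*z**2*sin(y*z) - 3*exp(y) + sin(z)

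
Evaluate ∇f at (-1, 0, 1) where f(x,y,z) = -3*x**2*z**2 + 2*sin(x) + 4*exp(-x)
(-4*E + 2*cos(1) + 6, 0, -6)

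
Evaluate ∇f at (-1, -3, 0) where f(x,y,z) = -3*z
(0, 0, -3)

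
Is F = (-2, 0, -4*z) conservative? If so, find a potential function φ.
Yes, F is conservative. φ = -2*x - 2*z**2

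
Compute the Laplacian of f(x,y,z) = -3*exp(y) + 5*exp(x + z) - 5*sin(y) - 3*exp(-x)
-3*exp(y) + 10*exp(x + z) + 5*sin(y) - 3*exp(-x)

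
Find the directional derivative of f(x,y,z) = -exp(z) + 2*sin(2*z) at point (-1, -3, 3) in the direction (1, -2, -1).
sqrt(6)*(-4*cos(6) + exp(3))/6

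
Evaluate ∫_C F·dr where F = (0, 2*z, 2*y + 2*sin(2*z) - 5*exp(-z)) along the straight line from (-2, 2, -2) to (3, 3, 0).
-5*exp(2) + cos(4) + 12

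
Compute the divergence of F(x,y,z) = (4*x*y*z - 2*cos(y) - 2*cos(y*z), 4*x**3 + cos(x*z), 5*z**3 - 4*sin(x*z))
-4*x*cos(x*z) + 4*y*z + 15*z**2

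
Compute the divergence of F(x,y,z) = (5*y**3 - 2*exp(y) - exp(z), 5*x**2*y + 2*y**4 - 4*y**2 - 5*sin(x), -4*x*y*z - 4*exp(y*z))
5*x**2 - 4*x*y + 8*y**3 - 4*y*exp(y*z) - 8*y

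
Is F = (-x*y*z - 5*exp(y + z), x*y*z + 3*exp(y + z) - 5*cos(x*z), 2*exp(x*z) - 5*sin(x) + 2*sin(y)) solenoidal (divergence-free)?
No, ∇·F = x*z + 2*x*exp(x*z) - y*z + 3*exp(y + z)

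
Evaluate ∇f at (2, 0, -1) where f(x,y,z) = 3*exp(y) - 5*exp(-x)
(5*exp(-2), 3, 0)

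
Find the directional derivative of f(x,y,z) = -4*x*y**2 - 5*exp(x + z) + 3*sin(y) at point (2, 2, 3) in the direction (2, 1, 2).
-20*exp(5)/3 - 64/3 + cos(2)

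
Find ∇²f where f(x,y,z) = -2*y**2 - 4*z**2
-12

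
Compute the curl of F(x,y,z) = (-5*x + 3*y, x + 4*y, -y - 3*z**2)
(-1, 0, -2)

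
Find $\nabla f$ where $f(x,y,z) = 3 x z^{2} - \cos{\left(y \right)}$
(3*z**2, sin(y), 6*x*z)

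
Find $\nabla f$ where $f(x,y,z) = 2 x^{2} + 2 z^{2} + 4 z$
(4*x, 0, 4*z + 4)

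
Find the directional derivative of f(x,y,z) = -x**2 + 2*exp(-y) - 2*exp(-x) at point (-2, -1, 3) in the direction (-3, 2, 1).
sqrt(14)*(-3*exp(2) - 6 - 2*E)/7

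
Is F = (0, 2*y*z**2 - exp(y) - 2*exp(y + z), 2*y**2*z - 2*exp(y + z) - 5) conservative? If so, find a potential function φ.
Yes, F is conservative. φ = y**2*z**2 - 5*z - exp(y) - 2*exp(y + z)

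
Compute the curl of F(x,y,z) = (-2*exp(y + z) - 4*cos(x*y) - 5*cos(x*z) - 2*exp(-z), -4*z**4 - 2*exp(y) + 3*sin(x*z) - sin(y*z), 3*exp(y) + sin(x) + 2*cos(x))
(-3*x*cos(x*z) + y*cos(y*z) + 16*z**3 + 3*exp(y), 5*x*sin(x*z) - 2*exp(y + z) + 2*sin(x) - cos(x) + 2*exp(-z), -4*x*sin(x*y) + 3*z*cos(x*z) + 2*exp(y + z))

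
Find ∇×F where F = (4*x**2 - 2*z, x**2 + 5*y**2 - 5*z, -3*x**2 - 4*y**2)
(5 - 8*y, 6*x - 2, 2*x)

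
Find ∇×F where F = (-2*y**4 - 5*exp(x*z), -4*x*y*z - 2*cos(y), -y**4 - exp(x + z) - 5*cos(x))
(4*y*(x - y**2), -5*x*exp(x*z) + exp(x + z) - 5*sin(x), 4*y*(2*y**2 - z))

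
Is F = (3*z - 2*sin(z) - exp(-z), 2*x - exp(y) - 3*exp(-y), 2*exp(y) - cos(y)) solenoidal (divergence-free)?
No, ∇·F = -exp(y) + 3*exp(-y)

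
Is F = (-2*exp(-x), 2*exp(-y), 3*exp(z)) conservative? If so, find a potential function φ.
Yes, F is conservative. φ = 3*exp(z) - 2*exp(-y) + 2*exp(-x)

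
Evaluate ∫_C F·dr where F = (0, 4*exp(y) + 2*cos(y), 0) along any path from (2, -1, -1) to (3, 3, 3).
-4*exp(-1) + 2*sin(3) + 2*sin(1) + 4*exp(3)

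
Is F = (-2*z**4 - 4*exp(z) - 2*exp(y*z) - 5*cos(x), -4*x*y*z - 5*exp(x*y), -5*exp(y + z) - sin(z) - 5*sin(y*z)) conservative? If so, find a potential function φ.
No, ∇×F = (4*x*y - 5*z*cos(y*z) - 5*exp(y + z), -2*y*exp(y*z) - 8*z**3 - 4*exp(z), -4*y*z - 5*y*exp(x*y) + 2*z*exp(y*z)) ≠ 0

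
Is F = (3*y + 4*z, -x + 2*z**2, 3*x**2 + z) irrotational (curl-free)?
No, ∇×F = (-4*z, 4 - 6*x, -4)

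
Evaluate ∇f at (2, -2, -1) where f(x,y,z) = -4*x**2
(-16, 0, 0)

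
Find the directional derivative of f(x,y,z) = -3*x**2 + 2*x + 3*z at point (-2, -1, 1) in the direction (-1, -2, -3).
-23*sqrt(14)/14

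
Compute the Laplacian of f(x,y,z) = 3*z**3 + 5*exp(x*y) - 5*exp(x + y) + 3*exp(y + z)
5*x**2*exp(x*y) + 5*y**2*exp(x*y) + 18*z - 10*exp(x + y) + 6*exp(y + z)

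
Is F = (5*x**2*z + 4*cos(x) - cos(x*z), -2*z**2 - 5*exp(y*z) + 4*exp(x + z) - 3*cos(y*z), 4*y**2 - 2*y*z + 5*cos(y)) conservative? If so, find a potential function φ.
No, ∇×F = (5*y*exp(y*z) - 3*y*sin(y*z) + 8*y + 2*z - 4*exp(x + z) - 5*sin(y), x*(5*x + sin(x*z)), 4*exp(x + z)) ≠ 0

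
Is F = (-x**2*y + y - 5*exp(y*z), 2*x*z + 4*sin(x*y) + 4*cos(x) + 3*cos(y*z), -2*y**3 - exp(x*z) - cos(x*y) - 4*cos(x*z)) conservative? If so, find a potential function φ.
No, ∇×F = (x*sin(x*y) - 2*x - 6*y**2 + 3*y*sin(y*z), -5*y*exp(y*z) - y*sin(x*y) + z*exp(x*z) - 4*z*sin(x*z), x**2 + 4*y*cos(x*y) + 5*z*exp(y*z) + 2*z - 4*sin(x) - 1) ≠ 0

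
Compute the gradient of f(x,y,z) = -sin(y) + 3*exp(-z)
(0, -cos(y), -3*exp(-z))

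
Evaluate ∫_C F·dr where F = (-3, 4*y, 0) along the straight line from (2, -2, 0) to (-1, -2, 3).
9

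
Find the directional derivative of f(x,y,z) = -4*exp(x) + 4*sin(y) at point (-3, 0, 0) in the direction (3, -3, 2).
-6*sqrt(22)*(1 + exp(3))*exp(-3)/11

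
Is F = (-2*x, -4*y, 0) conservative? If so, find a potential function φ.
Yes, F is conservative. φ = -x**2 - 2*y**2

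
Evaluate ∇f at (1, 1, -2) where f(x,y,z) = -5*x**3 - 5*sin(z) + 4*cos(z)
(-15, 0, -5*cos(2) + 4*sin(2))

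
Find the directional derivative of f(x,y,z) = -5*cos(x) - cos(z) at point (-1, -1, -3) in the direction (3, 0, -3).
sqrt(2)*(-5*sin(1) + sin(3))/2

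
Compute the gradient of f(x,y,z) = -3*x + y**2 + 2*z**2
(-3, 2*y, 4*z)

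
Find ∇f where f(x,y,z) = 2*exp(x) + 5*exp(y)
(2*exp(x), 5*exp(y), 0)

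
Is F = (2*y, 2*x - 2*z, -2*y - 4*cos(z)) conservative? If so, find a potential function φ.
Yes, F is conservative. φ = 2*x*y - 2*y*z - 4*sin(z)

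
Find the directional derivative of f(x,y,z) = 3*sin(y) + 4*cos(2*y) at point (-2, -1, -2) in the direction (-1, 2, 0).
2*sqrt(5)*(3*cos(1) + 8*sin(2))/5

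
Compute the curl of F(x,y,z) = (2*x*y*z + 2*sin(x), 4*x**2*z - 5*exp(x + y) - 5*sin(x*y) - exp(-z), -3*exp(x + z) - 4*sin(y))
(-4*x**2 - 4*cos(y) - exp(-z), 2*x*y + 3*exp(x + z), 6*x*z - 5*y*cos(x*y) - 5*exp(x + y))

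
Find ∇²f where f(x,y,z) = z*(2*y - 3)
0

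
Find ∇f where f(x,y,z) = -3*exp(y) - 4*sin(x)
(-4*cos(x), -3*exp(y), 0)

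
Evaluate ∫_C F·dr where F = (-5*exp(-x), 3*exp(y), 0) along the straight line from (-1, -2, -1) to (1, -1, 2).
(-5*exp(3) - 3 + 8*E)*exp(-2)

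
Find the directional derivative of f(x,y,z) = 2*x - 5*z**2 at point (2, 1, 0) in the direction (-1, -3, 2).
-sqrt(14)/7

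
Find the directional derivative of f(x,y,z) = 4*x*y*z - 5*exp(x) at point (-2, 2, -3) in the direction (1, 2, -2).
56/3 - 5*exp(-2)/3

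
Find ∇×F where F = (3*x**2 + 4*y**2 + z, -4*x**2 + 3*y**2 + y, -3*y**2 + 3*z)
(-6*y, 1, -8*x - 8*y)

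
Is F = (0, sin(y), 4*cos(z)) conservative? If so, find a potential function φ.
Yes, F is conservative. φ = 4*sin(z) - cos(y)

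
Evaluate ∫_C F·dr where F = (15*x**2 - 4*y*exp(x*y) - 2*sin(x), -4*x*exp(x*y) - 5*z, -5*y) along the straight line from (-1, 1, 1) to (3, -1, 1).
2*cos(3) - 2*cos(1) - 4*exp(-3) + 4*exp(-1) + 150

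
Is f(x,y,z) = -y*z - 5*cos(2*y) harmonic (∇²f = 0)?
No, ∇²f = 20*cos(2*y)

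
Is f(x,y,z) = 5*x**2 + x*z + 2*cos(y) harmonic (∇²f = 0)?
No, ∇²f = 10 - 2*cos(y)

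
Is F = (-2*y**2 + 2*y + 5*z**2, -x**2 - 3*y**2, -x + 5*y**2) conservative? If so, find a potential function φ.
No, ∇×F = (10*y, 10*z + 1, -2*x + 4*y - 2) ≠ 0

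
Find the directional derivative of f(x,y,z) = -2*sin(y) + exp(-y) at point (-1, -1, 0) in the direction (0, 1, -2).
-sqrt(5)*(2*cos(1) + E)/5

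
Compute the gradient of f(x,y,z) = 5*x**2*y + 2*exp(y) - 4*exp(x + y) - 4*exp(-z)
(10*x*y - 4*exp(x + y), 5*x**2 + 2*exp(y) - 4*exp(x + y), 4*exp(-z))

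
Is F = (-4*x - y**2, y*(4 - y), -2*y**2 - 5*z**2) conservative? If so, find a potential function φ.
No, ∇×F = (-4*y, 0, 2*y) ≠ 0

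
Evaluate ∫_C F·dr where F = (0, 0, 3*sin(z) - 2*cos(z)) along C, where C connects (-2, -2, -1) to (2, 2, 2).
-2*sin(2) - 2*sin(1) - 3*cos(2) + 3*cos(1)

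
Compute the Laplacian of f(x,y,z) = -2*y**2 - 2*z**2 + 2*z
-8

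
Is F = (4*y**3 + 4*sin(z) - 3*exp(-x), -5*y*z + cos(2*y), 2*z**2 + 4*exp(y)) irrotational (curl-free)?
No, ∇×F = (5*y + 4*exp(y), 4*cos(z), -12*y**2)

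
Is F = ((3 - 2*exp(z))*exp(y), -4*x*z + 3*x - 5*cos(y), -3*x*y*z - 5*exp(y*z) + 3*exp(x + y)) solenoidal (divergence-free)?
No, ∇·F = -3*x*y - 5*y*exp(y*z) + 5*sin(y)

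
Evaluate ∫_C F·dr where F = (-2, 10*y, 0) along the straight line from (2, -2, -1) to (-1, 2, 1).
6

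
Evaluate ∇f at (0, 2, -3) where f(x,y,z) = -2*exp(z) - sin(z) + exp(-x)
(-1, 0, -2*exp(-3) - cos(3))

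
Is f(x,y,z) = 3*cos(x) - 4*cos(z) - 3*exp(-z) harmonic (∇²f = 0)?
No, ∇²f = -3*cos(x) + 4*cos(z) - 3*exp(-z)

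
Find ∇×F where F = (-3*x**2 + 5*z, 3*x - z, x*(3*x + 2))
(1, 3 - 6*x, 3)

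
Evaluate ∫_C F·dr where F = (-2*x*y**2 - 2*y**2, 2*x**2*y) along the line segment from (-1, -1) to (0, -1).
-1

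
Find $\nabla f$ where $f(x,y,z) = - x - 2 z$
(-1, 0, -2)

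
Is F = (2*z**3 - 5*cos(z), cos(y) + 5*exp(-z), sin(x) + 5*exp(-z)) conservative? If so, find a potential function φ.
No, ∇×F = (5*exp(-z), 6*z**2 + 5*sin(z) - cos(x), 0) ≠ 0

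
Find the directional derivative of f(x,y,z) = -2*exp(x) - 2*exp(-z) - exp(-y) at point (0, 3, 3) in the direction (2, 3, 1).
sqrt(14)*(5 - 4*exp(3))*exp(-3)/14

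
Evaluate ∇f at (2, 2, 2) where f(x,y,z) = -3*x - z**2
(-3, 0, -4)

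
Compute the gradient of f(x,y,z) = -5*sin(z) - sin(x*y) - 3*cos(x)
(-y*cos(x*y) + 3*sin(x), -x*cos(x*y), -5*cos(z))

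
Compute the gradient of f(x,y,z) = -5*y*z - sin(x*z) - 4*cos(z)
(-z*cos(x*z), -5*z, -x*cos(x*z) - 5*y + 4*sin(z))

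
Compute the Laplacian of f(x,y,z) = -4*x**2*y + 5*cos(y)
-8*y - 5*cos(y)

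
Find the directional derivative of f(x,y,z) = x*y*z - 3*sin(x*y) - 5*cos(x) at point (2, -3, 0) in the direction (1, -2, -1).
sqrt(6)*(5*sin(2) + 6 + 21*cos(6))/6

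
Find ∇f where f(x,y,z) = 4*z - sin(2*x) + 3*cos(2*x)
(-6*sin(2*x) - 2*cos(2*x), 0, 4)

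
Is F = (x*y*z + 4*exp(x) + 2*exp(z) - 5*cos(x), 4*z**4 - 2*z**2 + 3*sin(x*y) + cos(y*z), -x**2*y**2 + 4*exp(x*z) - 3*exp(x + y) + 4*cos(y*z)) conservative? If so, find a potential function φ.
No, ∇×F = (-2*x**2*y + y*sin(y*z) - 16*z**3 - 4*z*sin(y*z) + 4*z - 3*exp(x + y), 2*x*y**2 + x*y - 4*z*exp(x*z) + 2*exp(z) + 3*exp(x + y), -x*z + 3*y*cos(x*y)) ≠ 0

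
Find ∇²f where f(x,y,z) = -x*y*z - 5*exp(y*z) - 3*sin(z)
-5*y**2*exp(y*z) - 5*z**2*exp(y*z) + 3*sin(z)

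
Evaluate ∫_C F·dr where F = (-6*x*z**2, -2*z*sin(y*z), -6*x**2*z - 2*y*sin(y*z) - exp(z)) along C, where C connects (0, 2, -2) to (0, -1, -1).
(-E + 1 + 2*(cos(1) - cos(4))*exp(2))*exp(-2)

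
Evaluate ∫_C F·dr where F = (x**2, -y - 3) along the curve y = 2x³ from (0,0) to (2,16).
-520/3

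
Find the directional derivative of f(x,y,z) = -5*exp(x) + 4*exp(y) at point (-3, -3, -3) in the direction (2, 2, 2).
-sqrt(3)*exp(-3)/3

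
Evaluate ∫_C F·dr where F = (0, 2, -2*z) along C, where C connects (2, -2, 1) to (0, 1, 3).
-2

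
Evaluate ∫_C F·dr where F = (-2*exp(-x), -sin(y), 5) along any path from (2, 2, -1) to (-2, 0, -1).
-cos(2) + 1 + 4*sinh(2)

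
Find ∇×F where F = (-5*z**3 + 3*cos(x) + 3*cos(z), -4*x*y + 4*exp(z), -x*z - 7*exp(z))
(-4*exp(z), -15*z**2 + z - 3*sin(z), -4*y)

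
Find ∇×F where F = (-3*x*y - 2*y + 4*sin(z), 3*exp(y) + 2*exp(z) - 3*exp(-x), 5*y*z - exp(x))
(5*z - 2*exp(z), exp(x) + 4*cos(z), 3*x + 2 + 3*exp(-x))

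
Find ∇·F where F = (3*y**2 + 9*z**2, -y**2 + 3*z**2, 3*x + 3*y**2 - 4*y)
-2*y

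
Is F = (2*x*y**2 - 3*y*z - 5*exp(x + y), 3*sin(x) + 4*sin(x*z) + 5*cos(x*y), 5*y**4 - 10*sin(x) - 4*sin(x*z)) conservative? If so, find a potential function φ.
No, ∇×F = (-4*x*cos(x*z) + 20*y**3, -3*y + 4*z*cos(x*z) + 10*cos(x), -4*x*y - 5*y*sin(x*y) + 4*z*cos(x*z) + 3*z + 5*exp(x + y) + 3*cos(x)) ≠ 0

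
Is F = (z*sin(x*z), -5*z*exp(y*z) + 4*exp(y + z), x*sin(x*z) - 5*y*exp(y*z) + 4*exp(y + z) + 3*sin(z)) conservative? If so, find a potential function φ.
Yes, F is conservative. φ = -5*exp(y*z) + 4*exp(y + z) - 3*cos(z) - cos(x*z)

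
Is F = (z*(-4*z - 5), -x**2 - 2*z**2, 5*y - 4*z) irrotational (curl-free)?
No, ∇×F = (4*z + 5, -8*z - 5, -2*x)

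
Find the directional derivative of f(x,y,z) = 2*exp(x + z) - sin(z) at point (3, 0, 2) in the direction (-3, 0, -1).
sqrt(10)*(-8*exp(5) + cos(2))/10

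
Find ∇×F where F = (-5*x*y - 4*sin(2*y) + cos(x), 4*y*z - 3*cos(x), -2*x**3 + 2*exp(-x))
(-4*y, 6*x**2 + 2*exp(-x), 5*x + 3*sin(x) + 8*cos(2*y))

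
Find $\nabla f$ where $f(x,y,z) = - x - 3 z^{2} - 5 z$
(-1, 0, -6*z - 5)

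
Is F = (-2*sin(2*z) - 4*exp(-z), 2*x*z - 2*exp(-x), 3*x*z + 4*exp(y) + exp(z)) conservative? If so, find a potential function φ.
No, ∇×F = (-2*x + 4*exp(y), -3*z - 4*cos(2*z) + 4*exp(-z), 2*z + 2*exp(-x)) ≠ 0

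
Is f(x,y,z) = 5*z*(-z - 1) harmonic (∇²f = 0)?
No, ∇²f = -10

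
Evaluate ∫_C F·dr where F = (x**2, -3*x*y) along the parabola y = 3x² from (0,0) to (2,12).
-5144/15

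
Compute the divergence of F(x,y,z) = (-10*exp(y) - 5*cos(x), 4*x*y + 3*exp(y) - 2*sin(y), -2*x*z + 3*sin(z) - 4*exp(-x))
2*x + 3*exp(y) + 5*sin(x) - 2*cos(y) + 3*cos(z)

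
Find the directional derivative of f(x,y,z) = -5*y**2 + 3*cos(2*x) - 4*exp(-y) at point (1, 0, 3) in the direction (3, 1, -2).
sqrt(14)*(2 - 9*sin(2))/7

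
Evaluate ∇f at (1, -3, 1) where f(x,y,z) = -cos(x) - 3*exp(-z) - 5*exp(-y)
(sin(1), 5*exp(3), 3*exp(-1))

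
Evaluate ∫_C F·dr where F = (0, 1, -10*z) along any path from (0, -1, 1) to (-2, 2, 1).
3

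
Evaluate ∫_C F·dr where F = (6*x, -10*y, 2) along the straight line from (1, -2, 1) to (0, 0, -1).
13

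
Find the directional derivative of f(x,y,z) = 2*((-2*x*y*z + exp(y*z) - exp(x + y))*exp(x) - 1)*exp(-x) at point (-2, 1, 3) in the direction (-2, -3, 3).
sqrt(22)*(-6*exp(4) - 2*exp(3) - 12*E + 5)*exp(-1)/11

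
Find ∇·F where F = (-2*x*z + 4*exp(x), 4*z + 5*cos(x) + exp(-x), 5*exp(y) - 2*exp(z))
-2*z + 4*exp(x) - 2*exp(z)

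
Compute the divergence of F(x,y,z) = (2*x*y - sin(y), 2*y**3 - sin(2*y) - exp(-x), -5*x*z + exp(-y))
-5*x + 6*y**2 + 2*y - 2*cos(2*y)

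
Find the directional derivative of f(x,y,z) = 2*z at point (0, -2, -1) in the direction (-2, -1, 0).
0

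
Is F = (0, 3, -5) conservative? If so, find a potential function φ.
Yes, F is conservative. φ = 3*y - 5*z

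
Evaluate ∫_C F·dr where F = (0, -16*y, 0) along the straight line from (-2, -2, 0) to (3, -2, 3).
0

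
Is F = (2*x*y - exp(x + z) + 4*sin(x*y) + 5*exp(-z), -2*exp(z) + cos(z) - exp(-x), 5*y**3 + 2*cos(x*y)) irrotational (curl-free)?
No, ∇×F = (-2*x*sin(x*y) + 15*y**2 + 2*exp(z) + sin(z), 2*y*sin(x*y) - exp(x + z) - 5*exp(-z), -4*x*cos(x*y) - 2*x + exp(-x))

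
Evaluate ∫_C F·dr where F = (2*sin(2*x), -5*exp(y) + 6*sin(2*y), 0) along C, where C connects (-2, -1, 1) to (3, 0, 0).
-8 + 3*cos(2) - cos(6) + cos(4) + 5*exp(-1)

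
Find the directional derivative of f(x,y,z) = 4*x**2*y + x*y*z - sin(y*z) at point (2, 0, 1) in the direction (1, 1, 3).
17*sqrt(11)/11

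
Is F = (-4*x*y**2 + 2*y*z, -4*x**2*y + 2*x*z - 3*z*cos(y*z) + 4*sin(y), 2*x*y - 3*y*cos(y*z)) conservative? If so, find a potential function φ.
Yes, F is conservative. φ = -2*x**2*y**2 + 2*x*y*z - 3*sin(y*z) - 4*cos(y)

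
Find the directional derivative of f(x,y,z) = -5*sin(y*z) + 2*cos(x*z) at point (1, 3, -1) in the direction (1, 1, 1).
-10*sqrt(3)*cos(3)/3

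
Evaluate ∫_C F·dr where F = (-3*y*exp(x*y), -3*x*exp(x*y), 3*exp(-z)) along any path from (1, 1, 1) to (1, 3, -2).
3*((-exp(2) - E + 1)*exp(2) + 1)*exp(-1)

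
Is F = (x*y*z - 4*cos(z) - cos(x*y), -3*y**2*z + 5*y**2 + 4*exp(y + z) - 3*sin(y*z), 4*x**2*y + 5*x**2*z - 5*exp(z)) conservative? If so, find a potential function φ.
No, ∇×F = (4*x**2 + 3*y**2 + 3*y*cos(y*z) - 4*exp(y + z), -7*x*y - 10*x*z + 4*sin(z), -x*(z + sin(x*y))) ≠ 0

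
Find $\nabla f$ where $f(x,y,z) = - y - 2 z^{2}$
(0, -1, -4*z)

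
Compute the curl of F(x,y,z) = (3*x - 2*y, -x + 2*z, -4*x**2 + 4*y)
(2, 8*x, 1)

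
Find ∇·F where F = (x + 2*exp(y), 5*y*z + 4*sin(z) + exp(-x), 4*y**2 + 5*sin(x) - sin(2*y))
5*z + 1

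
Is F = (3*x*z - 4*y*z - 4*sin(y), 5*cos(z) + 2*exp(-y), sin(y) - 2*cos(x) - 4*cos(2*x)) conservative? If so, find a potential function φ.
No, ∇×F = (5*sin(z) + cos(y), 3*x - 4*y - 2*sin(x) - 8*sin(2*x), 4*z + 4*cos(y)) ≠ 0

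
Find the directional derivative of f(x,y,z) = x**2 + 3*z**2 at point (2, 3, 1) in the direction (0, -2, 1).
6*sqrt(5)/5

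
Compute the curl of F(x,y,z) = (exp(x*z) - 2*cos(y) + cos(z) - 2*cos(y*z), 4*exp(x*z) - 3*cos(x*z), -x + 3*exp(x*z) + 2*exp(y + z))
(-4*x*exp(x*z) - 3*x*sin(x*z) + 2*exp(y + z), x*exp(x*z) + 2*y*sin(y*z) - 3*z*exp(x*z) - sin(z) + 1, 4*z*exp(x*z) + 3*z*sin(x*z) - 2*z*sin(y*z) - 2*sin(y))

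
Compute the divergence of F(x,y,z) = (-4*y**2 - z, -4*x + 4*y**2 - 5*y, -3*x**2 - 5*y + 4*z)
8*y - 1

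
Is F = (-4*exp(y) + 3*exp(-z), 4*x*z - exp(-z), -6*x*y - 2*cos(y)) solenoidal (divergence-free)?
Yes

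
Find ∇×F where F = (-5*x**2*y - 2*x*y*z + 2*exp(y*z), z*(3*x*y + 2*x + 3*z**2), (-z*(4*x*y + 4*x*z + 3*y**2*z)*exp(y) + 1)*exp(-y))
(-3*x*y - 4*x*z - 2*x - 6*y*z**2 - 9*z**2 - exp(-y), -2*x*y + 2*y*exp(y*z) + 4*z*(y + z), 5*x**2 + 2*x*z + z*(3*y + 2) - 2*z*exp(y*z))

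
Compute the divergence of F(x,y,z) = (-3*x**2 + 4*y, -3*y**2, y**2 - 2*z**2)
-6*x - 6*y - 4*z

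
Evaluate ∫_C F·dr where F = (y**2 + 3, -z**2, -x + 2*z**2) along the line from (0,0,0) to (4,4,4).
140/3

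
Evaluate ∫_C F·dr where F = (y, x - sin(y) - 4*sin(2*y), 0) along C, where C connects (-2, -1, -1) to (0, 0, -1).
-cos(1) - 2*cos(2) + 1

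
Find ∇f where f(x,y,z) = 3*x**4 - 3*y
(12*x**3, -3, 0)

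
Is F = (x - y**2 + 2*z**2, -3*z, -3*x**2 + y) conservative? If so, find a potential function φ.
No, ∇×F = (4, 6*x + 4*z, 2*y) ≠ 0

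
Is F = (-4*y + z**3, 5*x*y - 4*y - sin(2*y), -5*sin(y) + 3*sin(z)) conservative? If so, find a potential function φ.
No, ∇×F = (-5*cos(y), 3*z**2, 5*y + 4) ≠ 0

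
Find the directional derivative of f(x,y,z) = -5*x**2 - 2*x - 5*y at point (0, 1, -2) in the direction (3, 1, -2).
-11*sqrt(14)/14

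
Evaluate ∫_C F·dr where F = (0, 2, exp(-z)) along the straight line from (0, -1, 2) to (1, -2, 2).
-2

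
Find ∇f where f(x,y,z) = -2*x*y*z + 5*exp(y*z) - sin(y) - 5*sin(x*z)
(-z*(2*y + 5*cos(x*z)), -2*x*z + 5*z*exp(y*z) - cos(y), -2*x*y - 5*x*cos(x*z) + 5*y*exp(y*z))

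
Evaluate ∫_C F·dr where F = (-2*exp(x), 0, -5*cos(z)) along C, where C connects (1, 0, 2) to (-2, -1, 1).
-5*sin(1) - 2*exp(-2) + 5*sin(2) + 2*E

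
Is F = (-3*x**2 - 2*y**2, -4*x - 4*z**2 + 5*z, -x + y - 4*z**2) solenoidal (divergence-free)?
No, ∇·F = -6*x - 8*z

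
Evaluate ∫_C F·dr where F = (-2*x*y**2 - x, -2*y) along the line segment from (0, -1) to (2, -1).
-6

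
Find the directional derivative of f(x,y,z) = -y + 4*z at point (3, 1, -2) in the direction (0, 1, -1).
-5*sqrt(2)/2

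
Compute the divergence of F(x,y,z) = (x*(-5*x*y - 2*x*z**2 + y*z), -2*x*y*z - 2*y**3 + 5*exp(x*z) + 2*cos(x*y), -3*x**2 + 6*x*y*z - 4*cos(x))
-4*x*y - 4*x*z**2 - 2*x*z - 2*x*sin(x*y) - 6*y**2 + y*z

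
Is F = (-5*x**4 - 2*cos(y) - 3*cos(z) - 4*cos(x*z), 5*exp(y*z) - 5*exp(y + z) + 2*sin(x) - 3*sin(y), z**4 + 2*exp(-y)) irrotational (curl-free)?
No, ∇×F = ((5*(-y*exp(y*z) + exp(y + z))*exp(y) - 2)*exp(-y), 4*x*sin(x*z) + 3*sin(z), -2*sin(y) + 2*cos(x))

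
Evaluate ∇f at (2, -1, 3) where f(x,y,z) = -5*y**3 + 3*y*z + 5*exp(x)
(5*exp(2), -6, -3)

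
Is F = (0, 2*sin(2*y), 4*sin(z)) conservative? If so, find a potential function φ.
Yes, F is conservative. φ = -cos(2*y) - 4*cos(z)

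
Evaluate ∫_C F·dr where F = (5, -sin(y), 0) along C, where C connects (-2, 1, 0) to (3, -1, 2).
25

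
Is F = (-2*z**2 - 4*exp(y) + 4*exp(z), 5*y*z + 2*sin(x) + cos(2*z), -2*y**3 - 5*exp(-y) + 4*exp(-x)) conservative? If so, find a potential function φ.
No, ∇×F = (-6*y**2 - 5*y + 2*sin(2*z) + 5*exp(-y), -4*z + 4*exp(z) + 4*exp(-x), 4*exp(y) + 2*cos(x)) ≠ 0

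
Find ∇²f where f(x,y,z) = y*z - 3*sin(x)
3*sin(x)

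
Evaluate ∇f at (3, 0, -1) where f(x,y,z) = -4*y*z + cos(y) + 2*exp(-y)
(0, 2, 0)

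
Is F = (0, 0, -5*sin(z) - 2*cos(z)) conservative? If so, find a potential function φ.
Yes, F is conservative. φ = -2*sin(z) + 5*cos(z)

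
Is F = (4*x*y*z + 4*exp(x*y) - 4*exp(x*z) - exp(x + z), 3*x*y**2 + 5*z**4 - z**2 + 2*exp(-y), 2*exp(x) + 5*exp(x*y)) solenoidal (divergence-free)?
No, ∇·F = 6*x*y + 4*y*z + 4*y*exp(x*y) - 4*z*exp(x*z) - exp(x + z) - 2*exp(-y)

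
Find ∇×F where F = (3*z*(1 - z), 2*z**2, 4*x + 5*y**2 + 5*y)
(10*y - 4*z + 5, -6*z - 1, 0)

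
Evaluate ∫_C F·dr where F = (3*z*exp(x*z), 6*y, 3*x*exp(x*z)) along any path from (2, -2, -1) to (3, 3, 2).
-3*exp(-2) + 15 + 3*exp(6)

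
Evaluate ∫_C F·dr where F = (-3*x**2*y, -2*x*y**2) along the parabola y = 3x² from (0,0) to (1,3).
-603/35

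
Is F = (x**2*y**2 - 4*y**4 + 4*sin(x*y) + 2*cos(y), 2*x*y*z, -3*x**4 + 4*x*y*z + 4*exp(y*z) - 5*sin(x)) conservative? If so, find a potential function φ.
No, ∇×F = (-2*x*y + 4*x*z + 4*z*exp(y*z), 12*x**3 - 4*y*z + 5*cos(x), -2*x**2*y - 4*x*cos(x*y) + 16*y**3 + 2*y*z + 2*sin(y)) ≠ 0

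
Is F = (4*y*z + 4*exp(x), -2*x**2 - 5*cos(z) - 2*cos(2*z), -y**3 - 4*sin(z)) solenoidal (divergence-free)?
No, ∇·F = 4*exp(x) - 4*cos(z)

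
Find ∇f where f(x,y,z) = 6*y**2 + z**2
(0, 12*y, 2*z)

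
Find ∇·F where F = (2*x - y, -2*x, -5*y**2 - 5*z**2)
2 - 10*z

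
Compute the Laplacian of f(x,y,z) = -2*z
0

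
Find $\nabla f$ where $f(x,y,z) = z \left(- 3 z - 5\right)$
(0, 0, -6*z - 5)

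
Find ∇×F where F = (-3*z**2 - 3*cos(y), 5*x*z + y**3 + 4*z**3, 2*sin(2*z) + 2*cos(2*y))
(-5*x - 12*z**2 - 4*sin(2*y), -6*z, 5*z - 3*sin(y))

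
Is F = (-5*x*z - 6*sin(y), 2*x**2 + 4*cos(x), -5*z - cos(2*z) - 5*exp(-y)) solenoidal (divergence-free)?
No, ∇·F = -5*z + 2*sin(2*z) - 5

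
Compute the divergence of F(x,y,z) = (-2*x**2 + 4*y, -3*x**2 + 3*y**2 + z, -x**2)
-4*x + 6*y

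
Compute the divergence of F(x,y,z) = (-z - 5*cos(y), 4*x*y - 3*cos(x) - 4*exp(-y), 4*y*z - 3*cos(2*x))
4*x + 4*y + 4*exp(-y)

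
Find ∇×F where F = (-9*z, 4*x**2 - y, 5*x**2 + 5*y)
(5, -10*x - 9, 8*x)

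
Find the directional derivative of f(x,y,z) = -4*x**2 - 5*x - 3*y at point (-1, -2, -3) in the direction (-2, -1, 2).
-1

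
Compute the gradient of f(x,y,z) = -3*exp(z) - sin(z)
(0, 0, -3*exp(z) - cos(z))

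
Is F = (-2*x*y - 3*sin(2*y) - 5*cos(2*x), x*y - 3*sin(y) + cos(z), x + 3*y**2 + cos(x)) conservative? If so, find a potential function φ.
No, ∇×F = (6*y + sin(z), sin(x) - 1, 2*x + y + 6*cos(2*y)) ≠ 0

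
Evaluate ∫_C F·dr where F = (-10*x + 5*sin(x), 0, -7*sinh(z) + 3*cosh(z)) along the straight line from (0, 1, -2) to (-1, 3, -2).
-5*cos(1)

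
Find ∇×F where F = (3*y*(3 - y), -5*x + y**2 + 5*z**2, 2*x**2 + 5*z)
(-10*z, -4*x, 6*y - 14)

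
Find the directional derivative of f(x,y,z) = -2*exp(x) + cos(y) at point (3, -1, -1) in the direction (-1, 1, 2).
sqrt(6)*(sin(1) + 2*exp(3))/6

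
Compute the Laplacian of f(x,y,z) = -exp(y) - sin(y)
-exp(y) + sin(y)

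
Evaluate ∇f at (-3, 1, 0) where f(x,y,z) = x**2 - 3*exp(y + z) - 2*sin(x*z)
(-6, -3*E, 6 - 3*E)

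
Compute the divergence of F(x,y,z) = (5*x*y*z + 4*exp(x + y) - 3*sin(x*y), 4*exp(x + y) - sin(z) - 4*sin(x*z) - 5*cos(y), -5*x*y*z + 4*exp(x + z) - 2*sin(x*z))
-5*x*y - 2*x*cos(x*z) + 5*y*z - 3*y*cos(x*y) + 8*exp(x + y) + 4*exp(x + z) + 5*sin(y)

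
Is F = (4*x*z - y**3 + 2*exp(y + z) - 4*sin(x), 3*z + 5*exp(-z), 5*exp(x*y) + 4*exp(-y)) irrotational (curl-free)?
No, ∇×F = (5*x*exp(x*y) - 3 + 5*exp(-z) - 4*exp(-y), 4*x - 5*y*exp(x*y) + 2*exp(y + z), 3*y**2 - 2*exp(y + z))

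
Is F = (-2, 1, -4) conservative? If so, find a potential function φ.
Yes, F is conservative. φ = -2*x + y - 4*z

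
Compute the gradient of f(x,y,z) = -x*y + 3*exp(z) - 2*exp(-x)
(-y + 2*exp(-x), -x, 3*exp(z))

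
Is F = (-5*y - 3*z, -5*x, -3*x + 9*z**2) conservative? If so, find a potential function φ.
Yes, F is conservative. φ = -5*x*y - 3*x*z + 3*z**3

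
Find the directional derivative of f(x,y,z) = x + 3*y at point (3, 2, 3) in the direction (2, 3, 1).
11*sqrt(14)/14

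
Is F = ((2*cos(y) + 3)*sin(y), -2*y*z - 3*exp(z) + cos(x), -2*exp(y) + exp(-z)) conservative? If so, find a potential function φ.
No, ∇×F = (2*y - 2*exp(y) + 3*exp(z), 0, -sin(x) - 3*cos(y) - 2*cos(2*y)) ≠ 0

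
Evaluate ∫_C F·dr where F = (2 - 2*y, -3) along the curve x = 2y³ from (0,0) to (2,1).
-2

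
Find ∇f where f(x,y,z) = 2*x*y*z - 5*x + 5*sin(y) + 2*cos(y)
(2*y*z - 5, 2*x*z - 2*sin(y) + 5*cos(y), 2*x*y)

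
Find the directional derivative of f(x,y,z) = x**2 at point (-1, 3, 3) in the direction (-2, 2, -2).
2*sqrt(3)/3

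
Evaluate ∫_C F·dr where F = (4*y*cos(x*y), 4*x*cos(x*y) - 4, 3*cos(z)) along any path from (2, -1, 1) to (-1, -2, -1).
-6*sin(1) + 4 + 8*sin(2)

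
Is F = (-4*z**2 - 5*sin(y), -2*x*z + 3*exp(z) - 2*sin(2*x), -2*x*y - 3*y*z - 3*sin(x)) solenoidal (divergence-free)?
No, ∇·F = -3*y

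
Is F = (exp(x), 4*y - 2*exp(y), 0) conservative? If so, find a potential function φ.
Yes, F is conservative. φ = 2*y**2 + exp(x) - 2*exp(y)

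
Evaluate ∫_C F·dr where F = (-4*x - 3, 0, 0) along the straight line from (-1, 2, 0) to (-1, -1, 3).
0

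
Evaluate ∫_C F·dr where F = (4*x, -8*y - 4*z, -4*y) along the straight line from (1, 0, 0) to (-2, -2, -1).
-18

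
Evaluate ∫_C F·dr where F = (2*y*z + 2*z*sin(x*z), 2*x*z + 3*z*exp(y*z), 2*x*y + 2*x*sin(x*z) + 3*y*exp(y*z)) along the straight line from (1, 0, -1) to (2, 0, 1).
-2*cos(2) + 2*cos(1)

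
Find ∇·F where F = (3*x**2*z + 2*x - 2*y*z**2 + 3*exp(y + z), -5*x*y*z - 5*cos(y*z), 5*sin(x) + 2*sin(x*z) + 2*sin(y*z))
x*z + 2*x*cos(x*z) + 2*y*cos(y*z) + 5*z*sin(y*z) + 2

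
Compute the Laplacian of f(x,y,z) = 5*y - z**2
-2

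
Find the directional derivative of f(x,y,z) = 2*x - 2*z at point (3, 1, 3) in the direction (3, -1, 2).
sqrt(14)/7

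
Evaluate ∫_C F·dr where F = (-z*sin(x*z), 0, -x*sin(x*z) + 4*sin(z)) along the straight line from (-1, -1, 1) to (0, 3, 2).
1 + 3*cos(1) - 4*cos(2)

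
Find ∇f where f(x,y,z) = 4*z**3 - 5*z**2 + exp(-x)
(-exp(-x), 0, 2*z*(6*z - 5))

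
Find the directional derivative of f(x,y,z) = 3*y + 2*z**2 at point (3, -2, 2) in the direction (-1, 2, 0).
6*sqrt(5)/5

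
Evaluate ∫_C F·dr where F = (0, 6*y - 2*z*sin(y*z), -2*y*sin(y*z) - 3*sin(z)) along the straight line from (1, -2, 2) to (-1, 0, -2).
-10 - 2*cos(4)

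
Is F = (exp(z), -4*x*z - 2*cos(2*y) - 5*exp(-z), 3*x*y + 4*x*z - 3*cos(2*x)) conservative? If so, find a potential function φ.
No, ∇×F = (7*x - 5*exp(-z), -3*y - 4*z + exp(z) - 6*sin(2*x), -4*z) ≠ 0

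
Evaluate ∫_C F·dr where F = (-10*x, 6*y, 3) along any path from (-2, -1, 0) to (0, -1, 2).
26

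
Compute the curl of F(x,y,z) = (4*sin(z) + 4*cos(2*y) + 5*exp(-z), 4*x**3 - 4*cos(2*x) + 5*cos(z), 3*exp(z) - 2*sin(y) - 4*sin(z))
(5*sin(z) - 2*cos(y), 4*cos(z) - 5*exp(-z), 12*x**2 + 8*sin(2*x) + 8*sin(2*y))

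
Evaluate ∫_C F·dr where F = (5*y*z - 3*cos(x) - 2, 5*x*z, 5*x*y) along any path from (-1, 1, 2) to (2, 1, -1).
-6 - 3*sin(2) - 3*sin(1)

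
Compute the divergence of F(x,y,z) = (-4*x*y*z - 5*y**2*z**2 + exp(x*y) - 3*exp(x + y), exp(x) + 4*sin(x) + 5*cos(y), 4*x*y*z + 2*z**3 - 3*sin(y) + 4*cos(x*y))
4*x*y - 4*y*z + y*exp(x*y) + 6*z**2 - 3*exp(x + y) - 5*sin(y)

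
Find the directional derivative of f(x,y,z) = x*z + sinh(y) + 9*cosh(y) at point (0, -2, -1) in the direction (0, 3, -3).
-sqrt(2)*(-cosh(2) + 9*sinh(2))/2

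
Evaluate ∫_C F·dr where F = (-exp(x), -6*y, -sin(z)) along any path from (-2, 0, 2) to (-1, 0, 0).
-exp(-1) + exp(-2) - cos(2) + 1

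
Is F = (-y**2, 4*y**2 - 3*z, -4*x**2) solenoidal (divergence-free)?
No, ∇·F = 8*y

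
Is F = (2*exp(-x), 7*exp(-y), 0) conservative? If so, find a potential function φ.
Yes, F is conservative. φ = -7*exp(-y) - 2*exp(-x)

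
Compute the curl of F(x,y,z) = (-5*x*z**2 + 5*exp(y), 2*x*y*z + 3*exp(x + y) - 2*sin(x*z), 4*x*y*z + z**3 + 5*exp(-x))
(2*x*(-y + 2*z + cos(x*z)), -10*x*z - 4*y*z + 5*exp(-x), 2*y*z - 2*z*cos(x*z) - 5*exp(y) + 3*exp(x + y))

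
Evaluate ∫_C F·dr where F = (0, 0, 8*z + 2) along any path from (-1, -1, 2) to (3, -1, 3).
22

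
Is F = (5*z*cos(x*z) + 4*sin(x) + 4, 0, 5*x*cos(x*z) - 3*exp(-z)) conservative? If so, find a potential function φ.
Yes, F is conservative. φ = 4*x + 5*sin(x*z) - 4*cos(x) + 3*exp(-z)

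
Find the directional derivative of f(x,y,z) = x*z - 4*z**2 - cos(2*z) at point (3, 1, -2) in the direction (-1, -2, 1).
sqrt(6)*(21 - 2*sin(4))/6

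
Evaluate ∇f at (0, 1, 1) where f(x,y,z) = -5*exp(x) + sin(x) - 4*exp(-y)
(-4, 4*exp(-1), 0)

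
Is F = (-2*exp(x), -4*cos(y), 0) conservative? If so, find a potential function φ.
Yes, F is conservative. φ = -2*exp(x) - 4*sin(y)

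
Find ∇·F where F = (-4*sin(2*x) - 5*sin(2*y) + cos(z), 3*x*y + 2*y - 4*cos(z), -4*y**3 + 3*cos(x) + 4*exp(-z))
3*x - 8*cos(2*x) + 2 - 4*exp(-z)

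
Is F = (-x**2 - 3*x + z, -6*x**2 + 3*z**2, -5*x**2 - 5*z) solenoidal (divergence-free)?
No, ∇·F = -2*x - 8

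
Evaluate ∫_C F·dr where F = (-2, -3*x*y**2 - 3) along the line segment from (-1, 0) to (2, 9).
-3777/4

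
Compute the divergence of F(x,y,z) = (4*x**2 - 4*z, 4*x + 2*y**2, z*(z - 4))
8*x + 4*y + 2*z - 4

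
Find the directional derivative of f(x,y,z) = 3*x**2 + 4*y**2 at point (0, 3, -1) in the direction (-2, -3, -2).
-72*sqrt(17)/17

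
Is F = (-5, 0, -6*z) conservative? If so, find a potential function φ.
Yes, F is conservative. φ = -5*x - 3*z**2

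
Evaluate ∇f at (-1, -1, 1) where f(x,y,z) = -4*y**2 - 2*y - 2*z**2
(0, 6, -4)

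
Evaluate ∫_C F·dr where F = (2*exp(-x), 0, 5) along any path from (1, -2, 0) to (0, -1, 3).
2*exp(-1) + 13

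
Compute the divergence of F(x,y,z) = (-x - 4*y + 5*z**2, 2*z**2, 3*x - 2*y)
-1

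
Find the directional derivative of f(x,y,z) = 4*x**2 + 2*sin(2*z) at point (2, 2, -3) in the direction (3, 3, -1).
4*sqrt(19)*(12 - cos(6))/19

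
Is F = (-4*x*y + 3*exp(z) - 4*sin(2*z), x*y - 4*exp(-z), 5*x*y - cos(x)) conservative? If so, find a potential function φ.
No, ∇×F = (5*x - 4*exp(-z), -5*y + 3*exp(z) - sin(x) - 8*cos(2*z), 4*x + y) ≠ 0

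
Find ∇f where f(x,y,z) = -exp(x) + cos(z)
(-exp(x), 0, -sin(z))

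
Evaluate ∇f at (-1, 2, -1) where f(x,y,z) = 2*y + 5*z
(0, 2, 5)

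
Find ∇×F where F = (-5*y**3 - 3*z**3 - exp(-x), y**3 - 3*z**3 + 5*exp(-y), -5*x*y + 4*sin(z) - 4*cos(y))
(-5*x + 9*z**2 + 4*sin(y), 5*y - 9*z**2, 15*y**2)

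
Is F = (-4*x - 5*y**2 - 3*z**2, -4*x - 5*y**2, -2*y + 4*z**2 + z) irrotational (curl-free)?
No, ∇×F = (-2, -6*z, 10*y - 4)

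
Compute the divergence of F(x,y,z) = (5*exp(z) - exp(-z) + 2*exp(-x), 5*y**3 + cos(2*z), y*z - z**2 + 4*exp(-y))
15*y**2 + y - 2*z - 2*exp(-x)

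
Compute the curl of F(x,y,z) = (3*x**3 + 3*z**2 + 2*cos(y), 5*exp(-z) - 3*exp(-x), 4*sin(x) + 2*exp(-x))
(5*exp(-z), 6*z - 4*cos(x) + 2*exp(-x), 2*sin(y) + 3*exp(-x))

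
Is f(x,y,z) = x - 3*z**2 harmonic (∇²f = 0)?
No, ∇²f = -6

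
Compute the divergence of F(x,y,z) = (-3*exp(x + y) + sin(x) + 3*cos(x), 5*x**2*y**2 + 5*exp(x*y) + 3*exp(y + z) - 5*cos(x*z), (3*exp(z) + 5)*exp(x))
10*x**2*y + 5*x*exp(x*y) - 3*exp(x + y) + 3*exp(x + z) + 3*exp(y + z) - 3*sin(x) + cos(x)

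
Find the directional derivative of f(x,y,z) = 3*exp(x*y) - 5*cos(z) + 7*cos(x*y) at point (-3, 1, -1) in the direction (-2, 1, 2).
-10*sin(1)/3 - 35*sin(3)/3 - 5*exp(-3)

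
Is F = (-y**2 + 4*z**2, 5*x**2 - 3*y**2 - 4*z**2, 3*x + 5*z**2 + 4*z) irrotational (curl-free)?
No, ∇×F = (8*z, 8*z - 3, 10*x + 2*y)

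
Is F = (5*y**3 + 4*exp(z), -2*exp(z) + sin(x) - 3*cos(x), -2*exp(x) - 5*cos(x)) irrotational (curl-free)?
No, ∇×F = (2*exp(z), 2*exp(x) + 4*exp(z) - 5*sin(x), -15*y**2 + 3*sin(x) + cos(x))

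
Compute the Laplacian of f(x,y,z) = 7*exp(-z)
7*exp(-z)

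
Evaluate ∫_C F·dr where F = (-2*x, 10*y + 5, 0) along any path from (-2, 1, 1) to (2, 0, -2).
-10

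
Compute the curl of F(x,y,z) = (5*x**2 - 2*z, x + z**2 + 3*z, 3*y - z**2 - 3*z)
(-2*z, -2, 1)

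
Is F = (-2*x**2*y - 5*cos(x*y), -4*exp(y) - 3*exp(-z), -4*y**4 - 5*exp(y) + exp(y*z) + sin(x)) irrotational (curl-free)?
No, ∇×F = (-16*y**3 + z*exp(y*z) - 5*exp(y) - 3*exp(-z), -cos(x), x*(2*x - 5*sin(x*y)))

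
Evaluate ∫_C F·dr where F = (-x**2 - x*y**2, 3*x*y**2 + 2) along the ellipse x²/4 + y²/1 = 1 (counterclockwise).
3*pi/2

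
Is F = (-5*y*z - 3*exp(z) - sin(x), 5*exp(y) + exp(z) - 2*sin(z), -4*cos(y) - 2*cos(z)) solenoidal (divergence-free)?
No, ∇·F = 5*exp(y) + 2*sin(z) - cos(x)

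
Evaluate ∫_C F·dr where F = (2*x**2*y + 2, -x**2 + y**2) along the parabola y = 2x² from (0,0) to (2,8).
2764/15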